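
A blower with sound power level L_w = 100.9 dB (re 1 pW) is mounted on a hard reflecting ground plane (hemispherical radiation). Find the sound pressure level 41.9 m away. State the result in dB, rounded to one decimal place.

60.5 dB

L_p = L_w − 10·log₁₀(2π·r²) with r = 41.9 m.
2π·r² = 1.103e+04 m², 10·log₁₀ of that is 40.426 dB.
L_p = 100.9 − 40.426 = 60.47 dB.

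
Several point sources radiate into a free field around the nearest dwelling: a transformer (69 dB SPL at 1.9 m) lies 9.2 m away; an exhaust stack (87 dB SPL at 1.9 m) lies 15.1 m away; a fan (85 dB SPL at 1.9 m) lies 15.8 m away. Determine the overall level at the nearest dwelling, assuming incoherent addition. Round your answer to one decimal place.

First find each source's level at the receiver (point-source: −20·log₁₀(r/r_ref)), then combine on an intensity basis.
transformer: 69 − 20·log₁₀(9.2/1.9) = 69 − 13.70 = 55.30 dB SPL.
exhaust stack: 87 − 20·log₁₀(15.1/1.9) = 87 − 18.00 = 69.00 dB SPL.
fan: 85 − 20·log₁₀(15.8/1.9) = 85 − 18.40 = 66.60 dB SPL.
Σ 10^(L/10) = 1.285e+07 → L_total = 10·log₁₀(1.285e+07) = 71.09 dB SPL.

71.1 dB SPL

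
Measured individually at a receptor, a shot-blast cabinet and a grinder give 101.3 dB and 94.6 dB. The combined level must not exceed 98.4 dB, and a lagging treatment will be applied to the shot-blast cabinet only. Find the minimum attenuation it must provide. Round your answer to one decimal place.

5.2 dB

The untreated sources together contribute 10^(94.6/10) = 2.884e+09, i.e. 94.60 dB.
The limit corresponds to 10^(98.4/10) = 6.918e+09; subtracting the fixed part leaves 4.034e+09 for the shot-blast cabinet, i.e. 96.06 dB.
Required insertion loss = 101.3 − 96.06 = 5.24 dB.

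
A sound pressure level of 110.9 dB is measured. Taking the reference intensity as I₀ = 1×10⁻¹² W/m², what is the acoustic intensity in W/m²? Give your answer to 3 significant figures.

L = 10·log₁₀(I/I₀) ⇒ I = I₀·10^(L/10) = 10⁻¹² × 10^11.09.

0.123 W/m²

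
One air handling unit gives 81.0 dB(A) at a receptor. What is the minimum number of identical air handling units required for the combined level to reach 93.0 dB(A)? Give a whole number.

16

N identical sources give L₁ + 10·log₁₀ N, so require 10·log₁₀ N ≥ 93.0 − 81.0 = 12.0 dB.
N ≥ 10^(12.0/10) = 15.849, so N = 16.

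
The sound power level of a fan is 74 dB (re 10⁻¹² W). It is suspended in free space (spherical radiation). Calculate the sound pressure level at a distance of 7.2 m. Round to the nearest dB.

46 dB

The power spreads over a sphere of area 4π·r², so L_p = L_w − 10·log₁₀(4π·r²).
4π·r² = 651.4 m², 10·log₁₀ of that is 28.139 dB.
L_p = 74 − 28.139 = 45.86 dB.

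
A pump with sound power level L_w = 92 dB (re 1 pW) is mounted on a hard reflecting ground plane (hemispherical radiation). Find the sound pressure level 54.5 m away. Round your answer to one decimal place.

L_p = L_w − 10·log₁₀(2π·r²) with r = 54.5 m.
2π·r² = 1.866e+04 m², 10·log₁₀ of that is 42.710 dB.
L_p = 92 − 42.710 = 49.29 dB.

49.3 dB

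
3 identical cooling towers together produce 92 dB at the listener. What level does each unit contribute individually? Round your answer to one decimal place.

87.2 dB

Dividing the total intensity by 3 lowers the level by 10·log₁₀ 3 = 4.771 dB: L₁ = 92 − 4.771.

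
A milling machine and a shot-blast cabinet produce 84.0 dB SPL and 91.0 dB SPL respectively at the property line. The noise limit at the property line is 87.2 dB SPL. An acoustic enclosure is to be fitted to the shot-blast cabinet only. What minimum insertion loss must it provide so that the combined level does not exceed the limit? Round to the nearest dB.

The untreated sources together contribute 10^(84.0/10) = 2.512e+08, i.e. 84.00 dB SPL.
The limit corresponds to 10^(87.2/10) = 5.248e+08; subtracting the fixed part leaves 2.736e+08 for the shot-blast cabinet, i.e. 84.37 dB SPL.
Required insertion loss = 91.0 − 84.37 = 6.63 dB.

7 dB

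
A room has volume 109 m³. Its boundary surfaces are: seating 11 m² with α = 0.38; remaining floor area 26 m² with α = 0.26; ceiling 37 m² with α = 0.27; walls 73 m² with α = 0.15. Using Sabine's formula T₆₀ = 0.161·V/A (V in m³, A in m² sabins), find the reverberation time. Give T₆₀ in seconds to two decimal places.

0.55 s

Summing Sᵢαᵢ: 11·0.38 + 26·0.26 + 37·0.27 + 73·0.15 = 31.88 m².
T₆₀ = 0.161·V/A = 0.161·109/31.88 = 0.550 s.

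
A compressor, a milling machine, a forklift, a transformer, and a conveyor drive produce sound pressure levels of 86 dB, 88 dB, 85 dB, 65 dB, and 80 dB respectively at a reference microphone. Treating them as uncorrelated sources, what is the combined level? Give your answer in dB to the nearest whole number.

92 dB

For uncorrelated sources the intensities add, so convert each level to linear form, sum, and take 10·log₁₀ of the total.
Σ 10^(L/10) = 10^(86/10) + 10^(88/10) + 10^(85/10) + 10^(65/10) + 10^(80/10) = 1.448e+09.
L_total = 10·log₁₀(1.448e+09) = 91.61 dB.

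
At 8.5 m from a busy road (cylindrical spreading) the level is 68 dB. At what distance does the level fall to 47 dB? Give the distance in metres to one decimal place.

The 21.0 dB drop corresponds to a distance ratio of 10^(21.0/10) for a line source.
r₂ = 8.5·10^((68−47)/10) = 8.5·10^(21.0/10) = 1070.09 m.

1070.1 m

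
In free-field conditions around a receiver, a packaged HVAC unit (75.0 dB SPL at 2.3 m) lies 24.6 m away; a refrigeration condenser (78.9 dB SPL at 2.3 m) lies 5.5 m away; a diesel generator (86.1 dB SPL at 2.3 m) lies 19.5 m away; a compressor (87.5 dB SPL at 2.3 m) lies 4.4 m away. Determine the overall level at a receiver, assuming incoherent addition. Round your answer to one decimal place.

Propagate each source to the receiver with L = L_ref − 20·log₁₀(r/r_ref), then add intensities.
packaged HVAC unit: 75.0 − 20·log₁₀(24.6/2.3) = 75.0 − 20.58 = 54.42 dB SPL.
refrigeration condenser: 78.9 − 20·log₁₀(5.5/2.3) = 78.9 − 7.57 = 71.33 dB SPL.
diesel generator: 86.1 − 20·log₁₀(19.5/2.3) = 86.1 − 18.57 = 67.53 dB SPL.
compressor: 87.5 − 20·log₁₀(4.4/2.3) = 87.5 − 5.63 = 81.87 dB SPL.
Σ 10^(L/10) = 1.732e+08 → L_total = 10·log₁₀(1.732e+08) = 82.38 dB SPL.

82.4 dB SPL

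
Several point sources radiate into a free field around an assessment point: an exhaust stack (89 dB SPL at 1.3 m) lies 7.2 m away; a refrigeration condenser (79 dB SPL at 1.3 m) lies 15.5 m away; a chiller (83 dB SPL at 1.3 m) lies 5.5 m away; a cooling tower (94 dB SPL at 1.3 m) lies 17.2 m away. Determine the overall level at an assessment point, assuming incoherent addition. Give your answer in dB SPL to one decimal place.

Apply inverse-square spreading to bring every level to the receiver, then sum 10^(L/10).
exhaust stack: 89 − 20·log₁₀(7.2/1.3) = 89 − 14.87 = 74.13 dB SPL.
refrigeration condenser: 79 − 20·log₁₀(15.5/1.3) = 79 − 21.53 = 57.47 dB SPL.
chiller: 83 − 20·log₁₀(5.5/1.3) = 83 − 12.53 = 70.47 dB SPL.
cooling tower: 94 − 20·log₁₀(17.2/1.3) = 94 − 22.43 = 71.57 dB SPL.
Σ 10^(L/10) = 5.195e+07 → L_total = 10·log₁₀(5.195e+07) = 77.16 dB SPL.

77.2 dB SPL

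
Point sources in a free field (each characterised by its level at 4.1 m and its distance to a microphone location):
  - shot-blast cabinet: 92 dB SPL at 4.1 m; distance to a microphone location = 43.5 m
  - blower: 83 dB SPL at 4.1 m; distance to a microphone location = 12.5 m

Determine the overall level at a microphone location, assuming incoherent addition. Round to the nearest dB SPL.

76 dB SPL

Apply inverse-square spreading to bring every level to the receiver, then sum 10^(L/10).
shot-blast cabinet: 92 − 20·log₁₀(43.5/4.1) = 92 − 20.51 = 71.49 dB SPL.
blower: 83 − 20·log₁₀(12.5/4.1) = 83 − 9.68 = 73.32 dB SPL.
Σ 10^(L/10) = 3.555e+07 → L_total = 10·log₁₀(3.555e+07) = 75.51 dB SPL.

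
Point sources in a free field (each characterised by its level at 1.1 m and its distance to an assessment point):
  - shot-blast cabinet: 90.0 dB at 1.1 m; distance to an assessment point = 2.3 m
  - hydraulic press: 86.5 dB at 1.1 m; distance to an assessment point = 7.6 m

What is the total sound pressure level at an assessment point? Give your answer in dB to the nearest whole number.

Propagate each source to the receiver with L = L_ref − 20·log₁₀(r/r_ref), then add intensities.
shot-blast cabinet: 90.0 − 20·log₁₀(2.3/1.1) = 90.0 − 6.41 = 83.59 dB.
hydraulic press: 86.5 − 20·log₁₀(7.6/1.1) = 86.5 − 16.79 = 69.71 dB.
Σ 10^(L/10) = 2.381e+08 → L_total = 10·log₁₀(2.381e+08) = 83.77 dB.

84 dB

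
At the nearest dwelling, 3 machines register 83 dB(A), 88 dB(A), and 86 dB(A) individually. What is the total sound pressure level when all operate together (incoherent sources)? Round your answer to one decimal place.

Incoherent sources combine by intensity addition: L_total = 10·log₁₀(Σ 10^(L_i/10)).
Σ 10^(L/10) = 10^(83/10) + 10^(88/10) + 10^(86/10) = 1.229e+09.
L_total = 10·log₁₀(1.229e+09) = 90.89 dB(A).

90.9 dB(A)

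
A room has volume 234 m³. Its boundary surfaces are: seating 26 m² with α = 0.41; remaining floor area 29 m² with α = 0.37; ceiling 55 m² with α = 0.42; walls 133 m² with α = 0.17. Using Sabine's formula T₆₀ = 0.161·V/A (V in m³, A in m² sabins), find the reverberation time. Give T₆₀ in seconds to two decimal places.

0.56 s

A = Σ Sᵢαᵢ = 26·0.41 + 29·0.37 + 55·0.42 + 133·0.17 = 67.10 m².
T₆₀ = 0.161·V/A = 0.161·234/67.10 = 0.561 s.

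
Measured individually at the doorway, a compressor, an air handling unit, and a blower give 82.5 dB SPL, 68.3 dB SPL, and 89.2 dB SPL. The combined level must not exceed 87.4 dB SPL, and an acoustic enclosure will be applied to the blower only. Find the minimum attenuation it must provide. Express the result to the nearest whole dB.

4 dB

Everything except the blower sums to 10^(82.5/10) + 10^(68.3/10) = 1.846e+08 in linear terms, 82.66 dB SPL.
To meet 87.4 dB SPL overall, the treated blower may contribute at most 10^(87.4/10) − 1.846e+08 = 3.650e+08, i.e. 85.62 dB SPL.
So the blower must be reduced from 89.2 to 85.62 dB SPL: IL = 3.58 dB.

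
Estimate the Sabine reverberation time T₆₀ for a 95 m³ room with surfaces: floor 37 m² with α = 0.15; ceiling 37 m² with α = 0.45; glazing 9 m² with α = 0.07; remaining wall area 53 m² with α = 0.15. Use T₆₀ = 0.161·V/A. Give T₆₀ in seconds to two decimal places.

0.50 s

A = Σ Sᵢαᵢ = 37·0.15 + 37·0.45 + 9·0.07 + 53·0.15 = 30.78 m².
T₆₀ = 0.161·V/A = 0.161·95/30.78 = 0.497 s.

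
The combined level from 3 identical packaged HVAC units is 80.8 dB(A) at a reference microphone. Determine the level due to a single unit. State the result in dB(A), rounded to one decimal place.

76.0 dB(A)

3 equal contributions raise the level by 10·log₁₀ 3 = 4.771 dB, so each unit alone gives 80.8 − 4.771.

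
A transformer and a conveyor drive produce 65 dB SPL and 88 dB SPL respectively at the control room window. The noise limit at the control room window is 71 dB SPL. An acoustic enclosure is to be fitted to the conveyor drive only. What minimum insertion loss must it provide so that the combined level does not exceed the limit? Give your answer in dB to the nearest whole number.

18 dB

The untreated sources together contribute 10^(65/10) = 3.162e+06, i.e. 65.00 dB SPL.
To meet 71 dB SPL overall, the treated conveyor drive may contribute at most 10^(71/10) − 3.162e+06 = 9.427e+06, i.e. 69.74 dB SPL.
So the conveyor drive must be reduced from 88 to 69.74 dB SPL: IL = 18.26 dB.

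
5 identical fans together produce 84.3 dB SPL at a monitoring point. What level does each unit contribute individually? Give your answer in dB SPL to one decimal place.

77.3 dB SPL

Dividing the total intensity by 5 lowers the level by 10·log₁₀ 5 = 6.990 dB: L₁ = 84.3 − 6.990.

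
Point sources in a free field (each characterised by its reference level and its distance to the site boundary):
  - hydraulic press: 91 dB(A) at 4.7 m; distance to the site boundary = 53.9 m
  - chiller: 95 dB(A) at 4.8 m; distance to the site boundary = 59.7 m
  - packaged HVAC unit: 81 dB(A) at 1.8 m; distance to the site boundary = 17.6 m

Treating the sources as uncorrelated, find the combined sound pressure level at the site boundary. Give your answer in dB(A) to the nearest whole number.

Propagate each source to the receiver with L = L_ref − 20·log₁₀(r/r_ref), then add intensities.
hydraulic press: 91 − 20·log₁₀(53.9/4.7) = 91 − 21.19 = 69.81 dB(A).
chiller: 95 − 20·log₁₀(59.7/4.8) = 95 − 21.89 = 73.11 dB(A).
packaged HVAC unit: 81 − 20·log₁₀(17.6/1.8) = 81 − 19.80 = 61.20 dB(A).
Σ 10^(L/10) = 3.133e+07 → L_total = 10·log₁₀(3.133e+07) = 74.96 dB(A).

75 dB(A)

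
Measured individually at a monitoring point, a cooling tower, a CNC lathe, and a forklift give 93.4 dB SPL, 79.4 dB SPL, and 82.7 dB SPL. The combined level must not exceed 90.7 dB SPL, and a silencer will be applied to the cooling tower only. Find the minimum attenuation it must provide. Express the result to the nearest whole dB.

Fixed contribution from the other sources: Σ 10^(L/10) = 10^(79.4/10) + 10^(82.7/10) = 2.733e+08 (84.37 dB SPL).
The limit corresponds to 10^(90.7/10) = 1.175e+09; subtracting the fixed part leaves 9.016e+08 for the cooling tower, i.e. 89.55 dB SPL.
Required insertion loss = 93.4 − 89.55 = 3.85 dB.

4 dB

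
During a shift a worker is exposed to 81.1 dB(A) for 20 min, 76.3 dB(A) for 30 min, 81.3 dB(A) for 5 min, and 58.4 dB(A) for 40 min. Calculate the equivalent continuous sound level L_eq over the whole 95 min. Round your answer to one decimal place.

L_eq = 10·log₁₀[(1/T)·Σ tᵢ·10^(Lᵢ/10)] with T = 95 min.
Σ tᵢ·10^(Lᵢ/10) = 20·10^(81.1/10) + 30·10^(76.3/10) + 5·10^(81.3/10) + 40·10^(58.4/10) = 4.558e+09.
L_eq = 10·log₁₀(4.558e+09/95) = 76.81 dB(A).

76.8 dB(A)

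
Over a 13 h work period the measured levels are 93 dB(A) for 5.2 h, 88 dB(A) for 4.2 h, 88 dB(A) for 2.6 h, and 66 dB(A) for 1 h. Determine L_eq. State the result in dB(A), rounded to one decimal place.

90.5 dB(A)

L_eq = 10·log₁₀[(1/T)·Σ tᵢ·10^(Lᵢ/10)] with T = 13 h.
Σ tᵢ·10^(Lᵢ/10) = 5.2·10^(93/10) + 4.2·10^(88/10) + 2.6·10^(88/10) + 1·10^(66/10) = 1.467e+10.
L_eq = 10·log₁₀(1.467e+10/13) = 90.52 dB(A).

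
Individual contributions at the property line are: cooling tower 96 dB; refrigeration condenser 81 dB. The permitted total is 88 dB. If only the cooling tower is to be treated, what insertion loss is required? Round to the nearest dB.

Everything except the cooling tower sums to 10^(81/10) = 1.259e+08 in linear terms, 81.00 dB.
To meet 88 dB overall, the treated cooling tower may contribute at most 10^(88/10) − 1.259e+08 = 5.051e+08, i.e. 87.03 dB.
So the cooling tower must be reduced from 96 to 87.03 dB: IL = 8.97 dB.

9 dB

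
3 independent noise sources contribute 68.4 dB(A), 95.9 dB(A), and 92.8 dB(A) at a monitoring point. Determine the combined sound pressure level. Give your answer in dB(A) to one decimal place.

Incoherent sources combine by intensity addition: L_total = 10·log₁₀(Σ 10^(L_i/10)).
Σ 10^(L/10) = 10^(68.4/10) + 10^(95.9/10) + 10^(92.8/10) = 5.803e+09.
L_total = 10·log₁₀(5.803e+09) = 97.64 dB(A).

97.6 dB(A)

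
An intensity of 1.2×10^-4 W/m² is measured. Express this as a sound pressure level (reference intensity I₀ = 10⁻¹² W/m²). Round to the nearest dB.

L = 10·log₁₀(I/I₀) = 10·log₁₀(1.2×10^-4/10⁻¹²) = 10·log₁₀(1.2×10^8).
L = 10·(0.0792 + 8) = 80.79 dB.

81 dB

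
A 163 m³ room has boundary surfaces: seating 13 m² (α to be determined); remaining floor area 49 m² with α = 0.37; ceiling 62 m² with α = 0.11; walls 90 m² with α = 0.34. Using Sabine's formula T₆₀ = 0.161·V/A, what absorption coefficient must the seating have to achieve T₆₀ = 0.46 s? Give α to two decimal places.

0.12

Required total absorption A = 0.161·163/0.46 = 57.05 m².
Absorption from the other surfaces = 49·0.37 + 62·0.11 + 90·0.34 = 55.55 m², so the seating must supply 1.50 m² over 13 m².
α = 1.50/13 = 0.115.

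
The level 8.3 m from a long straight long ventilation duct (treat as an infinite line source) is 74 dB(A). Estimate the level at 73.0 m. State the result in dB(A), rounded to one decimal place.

Line-source attenuation: ΔL = 10·log₁₀(r₂/r₁) = 10·log₁₀(73.0/8.3) = 9.442 dB.
L₂ = 74 − 10·log₁₀(73.0/8.3) = 74 − 9.442 = 64.56 dB(A).

64.6 dB(A)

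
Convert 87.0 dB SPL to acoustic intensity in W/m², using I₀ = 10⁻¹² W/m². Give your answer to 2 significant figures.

0.00050 W/m²

I = I₀·10^(L/10) = 10⁻¹² × 10^(87.0/10) = 10^(-3.300).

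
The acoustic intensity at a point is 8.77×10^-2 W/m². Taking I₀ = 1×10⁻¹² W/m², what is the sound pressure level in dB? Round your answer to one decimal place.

109.4 dB

I/I₀ = 8.77×10^-2/10⁻¹² = 8.77×10^10, and L = 10·log₁₀(I/I₀).
L = 10·(0.9430 + 10) = 109.43 dB.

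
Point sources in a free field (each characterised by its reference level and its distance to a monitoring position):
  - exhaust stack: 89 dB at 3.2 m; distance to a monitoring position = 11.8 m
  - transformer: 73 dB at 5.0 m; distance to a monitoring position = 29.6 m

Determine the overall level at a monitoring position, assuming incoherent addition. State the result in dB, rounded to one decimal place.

First find each source's level at the receiver (point-source: −20·log₁₀(r/r_ref)), then combine on an intensity basis.
exhaust stack: 89 − 20·log₁₀(11.8/3.2) = 89 − 11.33 = 77.67 dB.
transformer: 73 − 20·log₁₀(29.6/5.0) = 73 − 15.45 = 57.55 dB.
Σ 10^(L/10) = 5.899e+07 → L_total = 10·log₁₀(5.899e+07) = 77.71 dB.

77.7 dB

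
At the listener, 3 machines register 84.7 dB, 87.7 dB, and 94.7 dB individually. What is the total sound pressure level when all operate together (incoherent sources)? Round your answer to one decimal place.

Incoherent sources combine by intensity addition: L_total = 10·log₁₀(Σ 10^(L_i/10)).
Σ 10^(L/10) = 10^(84.7/10) + 10^(87.7/10) + 10^(94.7/10) = 3.835e+09.
L_total = 10·log₁₀(3.835e+09) = 95.84 dB.

95.8 dB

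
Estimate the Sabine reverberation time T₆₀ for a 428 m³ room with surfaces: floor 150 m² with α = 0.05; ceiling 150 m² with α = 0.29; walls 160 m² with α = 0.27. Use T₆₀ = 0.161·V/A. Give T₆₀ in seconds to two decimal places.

Total absorption A = 150·0.05 + 150·0.29 + 160·0.27 = 94.20 m² sabins.
T₆₀ = 0.161·V/A = 0.161·428/94.20 = 0.732 s.

0.73 s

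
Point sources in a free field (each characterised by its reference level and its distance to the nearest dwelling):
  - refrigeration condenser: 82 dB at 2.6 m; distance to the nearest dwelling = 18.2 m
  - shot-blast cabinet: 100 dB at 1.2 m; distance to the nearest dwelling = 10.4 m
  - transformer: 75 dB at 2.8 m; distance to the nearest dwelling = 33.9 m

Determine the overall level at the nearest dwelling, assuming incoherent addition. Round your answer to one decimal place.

Propagate each source to the receiver with L = L_ref − 20·log₁₀(r/r_ref), then add intensities.
refrigeration condenser: 82 − 20·log₁₀(18.2/2.6) = 82 − 16.90 = 65.10 dB.
shot-blast cabinet: 100 − 20·log₁₀(10.4/1.2) = 100 − 18.76 = 81.24 dB.
transformer: 75 − 20·log₁₀(33.9/2.8) = 75 − 21.66 = 53.34 dB.
Σ 10^(L/10) = 1.366e+08 → L_total = 10·log₁₀(1.366e+08) = 81.35 dB.

81.4 dB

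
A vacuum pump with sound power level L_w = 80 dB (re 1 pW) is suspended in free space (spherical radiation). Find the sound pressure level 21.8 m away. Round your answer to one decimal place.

Free-field spherical radiation: L_p = L_w − 10·log₁₀(4π·r²), r = 21.8 m.
4π·r² = 5972 m², 10·log₁₀ of that is 37.761 dB.
L_p = 80 − 37.761 = 42.24 dB.

42.2 dB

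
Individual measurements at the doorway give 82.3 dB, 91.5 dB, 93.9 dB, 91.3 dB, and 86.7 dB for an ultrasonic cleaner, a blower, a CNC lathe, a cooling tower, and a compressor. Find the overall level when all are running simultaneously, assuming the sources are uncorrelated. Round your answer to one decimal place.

Incoherent sources combine by intensity addition: L_total = 10·log₁₀(Σ 10^(L_i/10)).
Σ 10^(L/10) = 10^(82.3/10) + 10^(91.5/10) + 10^(93.9/10) + 10^(91.3/10) + 10^(86.7/10) = 5.854e+09.
L_total = 10·log₁₀(5.854e+09) = 97.67 dB.

97.7 dB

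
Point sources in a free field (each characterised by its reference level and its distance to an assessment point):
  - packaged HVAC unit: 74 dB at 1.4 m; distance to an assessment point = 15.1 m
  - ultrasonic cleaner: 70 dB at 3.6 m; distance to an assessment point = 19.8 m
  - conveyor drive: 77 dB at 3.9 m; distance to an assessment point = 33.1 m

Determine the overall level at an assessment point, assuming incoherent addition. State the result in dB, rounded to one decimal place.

First find each source's level at the receiver (point-source: −20·log₁₀(r/r_ref)), then combine on an intensity basis.
packaged HVAC unit: 74 − 20·log₁₀(15.1/1.4) = 74 − 20.66 = 53.34 dB.
ultrasonic cleaner: 70 − 20·log₁₀(19.8/3.6) = 70 − 14.81 = 55.19 dB.
conveyor drive: 77 − 20·log₁₀(33.1/3.9) = 77 − 18.58 = 58.42 dB.
Σ 10^(L/10) = 1.242e+06 → L_total = 10·log₁₀(1.242e+06) = 60.94 dB.

60.9 dB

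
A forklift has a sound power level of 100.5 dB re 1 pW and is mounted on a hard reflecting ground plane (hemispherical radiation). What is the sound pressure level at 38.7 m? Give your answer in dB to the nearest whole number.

The power spreads over a hemisphere of area 2π·r², so L_p = L_w − 10·log₁₀(2π·r²).
2π·r² = 9410 m², 10·log₁₀ of that is 39.736 dB.
L_p = 100.5 − 39.736 = 60.76 dB.

61 dB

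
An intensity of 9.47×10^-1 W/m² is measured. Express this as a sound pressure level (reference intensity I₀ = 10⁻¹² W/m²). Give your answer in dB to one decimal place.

I/I₀ = 9.47×10^-1/10⁻¹² = 9.47×10^11, and L = 10·log₁₀(I/I₀).
L = 10·(0.9763 + 11) = 119.76 dB.

119.8 dB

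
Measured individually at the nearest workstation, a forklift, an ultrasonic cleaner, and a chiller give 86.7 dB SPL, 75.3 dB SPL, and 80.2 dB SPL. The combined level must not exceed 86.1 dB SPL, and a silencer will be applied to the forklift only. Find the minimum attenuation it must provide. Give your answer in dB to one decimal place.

Fixed contribution from the other sources: Σ 10^(L/10) = 10^(75.3/10) + 10^(80.2/10) = 1.386e+08 (81.42 dB SPL).
The limit corresponds to 10^(86.1/10) = 4.074e+08; subtracting the fixed part leaves 2.688e+08 for the forklift, i.e. 84.29 dB SPL.
Required insertion loss = 86.7 − 84.29 = 2.41 dB.

2.4 dB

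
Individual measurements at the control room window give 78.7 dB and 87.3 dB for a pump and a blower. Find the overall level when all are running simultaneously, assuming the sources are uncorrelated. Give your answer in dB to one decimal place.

87.9 dB

Incoherent sources combine by intensity addition: L_total = 10·log₁₀(Σ 10^(L_i/10)).
Σ 10^(L/10) = 10^(78.7/10) + 10^(87.3/10) = 6.112e+08.
L_total = 10·log₁₀(6.112e+08) = 87.86 dB.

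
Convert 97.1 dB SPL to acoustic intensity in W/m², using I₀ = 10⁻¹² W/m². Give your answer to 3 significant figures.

0.00513 W/m²

I = I₀·10^(L/10) = 10⁻¹² × 10^(97.1/10) = 10^(-2.290).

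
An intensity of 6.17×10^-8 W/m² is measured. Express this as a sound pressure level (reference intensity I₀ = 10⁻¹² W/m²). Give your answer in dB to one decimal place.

I/I₀ = 6.17×10^-8/10⁻¹² = 6.17×10^4, and L = 10·log₁₀(I/I₀).
L = 10·(0.7903 + 4) = 47.90 dB.

47.9 dB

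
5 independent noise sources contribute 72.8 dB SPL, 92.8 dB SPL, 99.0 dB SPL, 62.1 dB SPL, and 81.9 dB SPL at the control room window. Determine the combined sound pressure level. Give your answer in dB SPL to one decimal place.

Incoherent sources combine by intensity addition: L_total = 10·log₁₀(Σ 10^(L_i/10)).
Σ 10^(L/10) = 10^(72.8/10) + 10^(92.8/10) + 10^(99.0/10) + 10^(62.1/10) + 10^(81.9/10) = 1.002e+10.
L_total = 10·log₁₀(1.002e+10) = 100.01 dB SPL.

100.0 dB SPL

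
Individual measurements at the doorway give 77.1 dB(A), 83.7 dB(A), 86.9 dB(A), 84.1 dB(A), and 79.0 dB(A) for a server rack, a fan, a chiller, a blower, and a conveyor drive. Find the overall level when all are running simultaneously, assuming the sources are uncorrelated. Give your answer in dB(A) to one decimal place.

Incoherent sources combine by intensity addition: L_total = 10·log₁₀(Σ 10^(L_i/10)).
Σ 10^(L/10) = 10^(77.1/10) + 10^(83.7/10) + 10^(86.9/10) + 10^(84.1/10) + 10^(79.0/10) = 1.112e+09.
L_total = 10·log₁₀(1.112e+09) = 90.46 dB(A).

90.5 dB(A)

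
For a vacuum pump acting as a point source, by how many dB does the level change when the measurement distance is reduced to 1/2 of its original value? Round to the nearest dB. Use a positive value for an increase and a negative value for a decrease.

+6 dB

Point-source spreading: ΔL = −20·log₁₀(r₂/r₁).
ΔL = −20·log₁₀(0.5) = +6.02 dB.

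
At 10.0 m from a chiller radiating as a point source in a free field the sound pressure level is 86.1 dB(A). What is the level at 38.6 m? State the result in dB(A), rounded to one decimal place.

74.4 dB(A)

For a point source, L₂ = L₁ − 20·log₁₀(r₂/r₁).
L₂ = 86.1 − 20·log₁₀(38.6/10.0) = 86.1 − 11.732 = 74.37 dB(A).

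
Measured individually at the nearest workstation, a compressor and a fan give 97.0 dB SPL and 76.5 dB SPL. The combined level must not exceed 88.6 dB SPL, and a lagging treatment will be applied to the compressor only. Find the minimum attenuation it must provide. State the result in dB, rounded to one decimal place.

8.7 dB

The untreated sources together contribute 10^(76.5/10) = 4.467e+07, i.e. 76.50 dB SPL.
To meet 88.6 dB SPL overall, the treated compressor may contribute at most 10^(88.6/10) − 4.467e+07 = 6.798e+08, i.e. 88.32 dB SPL.
So the compressor must be reduced from 97.0 to 88.32 dB SPL: IL = 8.68 dB.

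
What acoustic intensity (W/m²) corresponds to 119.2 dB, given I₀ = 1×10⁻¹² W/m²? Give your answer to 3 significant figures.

I = I₀·10^(L/10) = 10⁻¹² × 10^(119.2/10) = 10^(-0.080).

0.832 W/m²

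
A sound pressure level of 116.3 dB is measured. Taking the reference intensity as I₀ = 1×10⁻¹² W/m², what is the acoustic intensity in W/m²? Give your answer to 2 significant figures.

0.43 W/m²

I/I₀ = 10^(116.3/10) = 4.266e+11, so I = 4.266e+11 × 10⁻¹² W/m².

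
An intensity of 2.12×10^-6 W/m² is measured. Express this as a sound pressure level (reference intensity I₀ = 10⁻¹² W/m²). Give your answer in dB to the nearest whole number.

63 dB

I/I₀ = 2.12×10^-6/10⁻¹² = 2.12×10^6, and L = 10·log₁₀(I/I₀).
L = 10·(0.3263 + 6) = 63.26 dB.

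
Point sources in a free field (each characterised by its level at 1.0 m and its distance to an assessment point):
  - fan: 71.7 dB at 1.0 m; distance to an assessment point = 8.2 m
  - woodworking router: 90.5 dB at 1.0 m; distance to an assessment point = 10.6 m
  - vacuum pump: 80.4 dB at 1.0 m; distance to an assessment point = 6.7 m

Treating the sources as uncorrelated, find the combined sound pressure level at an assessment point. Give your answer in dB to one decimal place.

Propagate each source to the receiver with L = L_ref − 20·log₁₀(r/r_ref), then add intensities.
fan: 71.7 − 20·log₁₀(8.2/1.0) = 71.7 − 18.28 = 53.42 dB.
woodworking router: 90.5 − 20·log₁₀(10.6/1.0) = 90.5 − 20.51 = 69.99 dB.
vacuum pump: 80.4 − 20·log₁₀(6.7/1.0) = 80.4 − 16.52 = 63.88 dB.
Σ 10^(L/10) = 1.265e+07 → L_total = 10·log₁₀(1.265e+07) = 71.02 dB.

71.0 dB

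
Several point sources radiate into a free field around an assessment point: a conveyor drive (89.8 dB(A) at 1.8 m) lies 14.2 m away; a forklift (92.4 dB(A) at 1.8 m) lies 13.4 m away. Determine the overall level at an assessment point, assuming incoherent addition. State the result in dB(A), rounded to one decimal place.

76.7 dB(A)

First find each source's level at the receiver (point-source: −20·log₁₀(r/r_ref)), then combine on an intensity basis.
conveyor drive: 89.8 − 20·log₁₀(14.2/1.8) = 89.8 − 17.94 = 71.86 dB(A).
forklift: 92.4 − 20·log₁₀(13.4/1.8) = 92.4 − 17.44 = 74.96 dB(A).
Σ 10^(L/10) = 4.670e+07 → L_total = 10·log₁₀(4.670e+07) = 76.69 dB(A).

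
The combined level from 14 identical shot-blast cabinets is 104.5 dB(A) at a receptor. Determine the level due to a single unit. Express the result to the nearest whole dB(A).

Dividing the total intensity by 14 lowers the level by 10·log₁₀ 14 = 11.461 dB: L₁ = 104.5 − 11.461.

93 dB(A)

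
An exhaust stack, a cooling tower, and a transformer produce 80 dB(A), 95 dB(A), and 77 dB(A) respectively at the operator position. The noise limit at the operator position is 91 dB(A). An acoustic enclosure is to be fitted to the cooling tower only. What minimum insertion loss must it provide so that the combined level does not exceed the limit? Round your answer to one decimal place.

Everything except the cooling tower sums to 10^(80/10) + 10^(77/10) = 1.501e+08 in linear terms, 81.76 dB(A).
The limit corresponds to 10^(91/10) = 1.259e+09; subtracting the fixed part leaves 1.109e+09 for the cooling tower, i.e. 90.45 dB(A).
Required insertion loss = 95 − 90.45 = 4.55 dB.

4.6 dB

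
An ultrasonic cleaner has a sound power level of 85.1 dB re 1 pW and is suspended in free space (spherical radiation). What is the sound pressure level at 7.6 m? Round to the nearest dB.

Free-field spherical radiation: L_p = L_w − 10·log₁₀(4π·r²), r = 7.6 m.
4π·r² = 725.8 m², 10·log₁₀ of that is 28.608 dB.
L_p = 85.1 − 28.608 = 56.49 dB.

56 dB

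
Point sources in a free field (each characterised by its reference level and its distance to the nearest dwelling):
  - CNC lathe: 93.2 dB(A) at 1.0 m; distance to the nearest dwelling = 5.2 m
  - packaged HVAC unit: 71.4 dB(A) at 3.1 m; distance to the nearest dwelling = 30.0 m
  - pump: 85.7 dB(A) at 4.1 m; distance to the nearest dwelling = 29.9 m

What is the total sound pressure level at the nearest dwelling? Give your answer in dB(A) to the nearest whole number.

79 dB(A)

First find each source's level at the receiver (point-source: −20·log₁₀(r/r_ref)), then combine on an intensity basis.
CNC lathe: 93.2 − 20·log₁₀(5.2/1.0) = 93.2 − 14.32 = 78.88 dB(A).
packaged HVAC unit: 71.4 − 20·log₁₀(30.0/3.1) = 71.4 − 19.72 = 51.68 dB(A).
pump: 85.7 − 20·log₁₀(29.9/4.1) = 85.7 − 17.26 = 68.44 dB(A).
Σ 10^(L/10) = 8.440e+07 → L_total = 10·log₁₀(8.440e+07) = 79.26 dB(A).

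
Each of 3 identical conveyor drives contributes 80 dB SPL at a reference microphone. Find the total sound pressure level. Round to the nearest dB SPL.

N identical incoherent sources raise the level by 10·log₁₀ N.
L_total = 80 + 10·log₁₀(3) = 80 + 4.771 = 84.77 dB SPL.

85 dB SPL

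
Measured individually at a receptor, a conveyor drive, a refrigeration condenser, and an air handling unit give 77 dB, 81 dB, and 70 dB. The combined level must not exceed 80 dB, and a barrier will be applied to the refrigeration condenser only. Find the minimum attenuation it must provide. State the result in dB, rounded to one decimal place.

5.0 dB

Everything except the refrigeration condenser sums to 10^(77/10) + 10^(70/10) = 6.012e+07 in linear terms, 77.79 dB.
To meet 80 dB overall, the treated refrigeration condenser may contribute at most 10^(80/10) − 6.012e+07 = 3.988e+07, i.e. 76.01 dB.
Required insertion loss = 81 − 76.01 = 4.99 dB.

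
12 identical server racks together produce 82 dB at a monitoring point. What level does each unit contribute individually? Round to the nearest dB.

12 equal contributions raise the level by 10·log₁₀ 12 = 10.792 dB, so each unit alone gives 82 − 10.792.

71 dB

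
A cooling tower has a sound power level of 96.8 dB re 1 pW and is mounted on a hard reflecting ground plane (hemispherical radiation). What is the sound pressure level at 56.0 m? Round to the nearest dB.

54 dB

Free-field hemispherical radiation: L_p = L_w − 10·log₁₀(2π·r²), r = 56.0 m.
2π·r² = 1.97e+04 m², 10·log₁₀ of that is 42.946 dB.
L_p = 96.8 − 42.946 = 53.85 dB.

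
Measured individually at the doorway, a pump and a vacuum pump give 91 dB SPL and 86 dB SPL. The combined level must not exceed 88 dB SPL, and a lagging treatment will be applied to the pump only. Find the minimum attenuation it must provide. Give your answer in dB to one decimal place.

7.3 dB

Everything except the pump sums to 10^(86/10) = 3.981e+08 in linear terms, 86.00 dB SPL.
The limit corresponds to 10^(88/10) = 6.310e+08; subtracting the fixed part leaves 2.329e+08 for the pump, i.e. 83.67 dB SPL.
Required insertion loss = 91 − 83.67 = 7.33 dB.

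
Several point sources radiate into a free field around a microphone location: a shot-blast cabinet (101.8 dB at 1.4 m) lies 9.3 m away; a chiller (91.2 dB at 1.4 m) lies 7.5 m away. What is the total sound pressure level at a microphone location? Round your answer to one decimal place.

Propagate each source to the receiver with L = L_ref − 20·log₁₀(r/r_ref), then add intensities.
shot-blast cabinet: 101.8 − 20·log₁₀(9.3/1.4) = 101.8 − 16.45 = 85.35 dB.
chiller: 91.2 − 20·log₁₀(7.5/1.4) = 91.2 − 14.58 = 76.62 dB.
Σ 10^(L/10) = 3.889e+08 → L_total = 10·log₁₀(3.889e+08) = 85.90 dB.

85.9 dB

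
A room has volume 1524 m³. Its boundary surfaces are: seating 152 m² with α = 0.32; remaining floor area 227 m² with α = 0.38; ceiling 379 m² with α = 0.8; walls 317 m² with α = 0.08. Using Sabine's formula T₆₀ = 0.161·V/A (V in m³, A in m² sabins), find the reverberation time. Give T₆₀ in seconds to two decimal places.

Total absorption A = 152·0.32 + 227·0.38 + 379·0.8 + 317·0.08 = 463.46 m² sabins.
T₆₀ = 0.161·V/A = 0.161·1524/463.46 = 0.529 s.

0.53 s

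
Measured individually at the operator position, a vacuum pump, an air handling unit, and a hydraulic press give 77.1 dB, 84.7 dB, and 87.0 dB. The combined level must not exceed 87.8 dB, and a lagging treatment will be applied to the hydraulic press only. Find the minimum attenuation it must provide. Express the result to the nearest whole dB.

Everything except the hydraulic press sums to 10^(77.1/10) + 10^(84.7/10) = 3.464e+08 in linear terms, 85.40 dB.
To meet 87.8 dB overall, the treated hydraulic press may contribute at most 10^(87.8/10) − 3.464e+08 = 2.562e+08, i.e. 84.08 dB.
Required insertion loss = 87.0 − 84.08 = 2.92 dB.

3 dB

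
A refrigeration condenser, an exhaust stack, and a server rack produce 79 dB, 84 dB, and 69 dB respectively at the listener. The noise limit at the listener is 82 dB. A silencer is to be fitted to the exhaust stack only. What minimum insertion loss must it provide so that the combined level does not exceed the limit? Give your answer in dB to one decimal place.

5.5 dB

Fixed contribution from the other sources: Σ 10^(L/10) = 10^(79/10) + 10^(69/10) = 8.738e+07 (79.41 dB).
To meet 82 dB overall, the treated exhaust stack may contribute at most 10^(82/10) − 8.738e+07 = 7.111e+07, i.e. 78.52 dB.
Required insertion loss = 84 − 78.52 = 5.48 dB.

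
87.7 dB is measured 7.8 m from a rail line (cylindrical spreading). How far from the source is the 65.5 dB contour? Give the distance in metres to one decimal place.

1294.5 m

For a line source L₁ − L₂ = 10·log₁₀(r₂/r₁), so r₂ = r₁·10^((L₁−L₂)/10).
r₂ = 7.8·10^((87.7−65.5)/10) = 7.8·10^(22.2/10) = 1294.48 m.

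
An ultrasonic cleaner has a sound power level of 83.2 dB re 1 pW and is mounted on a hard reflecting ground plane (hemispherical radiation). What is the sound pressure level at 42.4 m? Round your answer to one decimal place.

The power spreads over a hemisphere of area 2π·r², so L_p = L_w − 10·log₁₀(2π·r²).
2π·r² = 1.13e+04 m², 10·log₁₀ of that is 40.529 dB.
L_p = 83.2 − 40.529 = 42.67 dB.

42.7 dB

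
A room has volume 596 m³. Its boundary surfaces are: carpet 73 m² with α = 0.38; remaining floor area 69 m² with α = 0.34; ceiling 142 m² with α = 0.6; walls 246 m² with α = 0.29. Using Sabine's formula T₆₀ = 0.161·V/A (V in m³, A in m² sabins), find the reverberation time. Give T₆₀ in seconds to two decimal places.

0.46 s

Total absorption A = 73·0.38 + 69·0.34 + 142·0.6 + 246·0.29 = 207.74 m² sabins.
T₆₀ = 0.161 × 596 / 207.74 = 0.462 s.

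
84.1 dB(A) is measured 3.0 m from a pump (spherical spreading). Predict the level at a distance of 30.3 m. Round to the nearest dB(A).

For a point source, L₂ = L₁ − 20·log₁₀(r₂/r₁).
L₂ = 84.1 − 20·log₁₀(30.3/3.0) = 84.1 − 20.086 = 64.01 dB(A).

64 dB(A)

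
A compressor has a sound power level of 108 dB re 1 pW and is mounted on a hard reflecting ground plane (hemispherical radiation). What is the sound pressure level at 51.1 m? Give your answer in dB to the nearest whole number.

66 dB

Free-field hemispherical radiation: L_p = L_w − 10·log₁₀(2π·r²), r = 51.1 m.
2π·r² = 1.641e+04 m², 10·log₁₀ of that is 42.150 dB.
L_p = 108 − 42.150 = 65.85 dB.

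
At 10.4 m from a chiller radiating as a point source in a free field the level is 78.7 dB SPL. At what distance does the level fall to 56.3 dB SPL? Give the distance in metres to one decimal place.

Point-source spreading drops the level by 20·log₁₀(r₂/r₁); inverting, r₂/r₁ = 10^(ΔL/20).
r₂ = 10.4·10^((78.7−56.3)/20) = 10.4·10^(22.4/20) = 137.10 m.

137.1 m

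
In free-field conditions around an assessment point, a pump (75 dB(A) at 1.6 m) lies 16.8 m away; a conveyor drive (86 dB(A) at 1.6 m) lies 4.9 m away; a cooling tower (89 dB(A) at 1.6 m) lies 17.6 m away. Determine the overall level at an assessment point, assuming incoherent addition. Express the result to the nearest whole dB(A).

77 dB(A)

Propagate each source to the receiver with L = L_ref − 20·log₁₀(r/r_ref), then add intensities.
pump: 75 − 20·log₁₀(16.8/1.6) = 75 − 20.42 = 54.58 dB(A).
conveyor drive: 86 − 20·log₁₀(4.9/1.6) = 86 − 9.72 = 76.28 dB(A).
cooling tower: 89 − 20·log₁₀(17.6/1.6) = 89 − 20.83 = 68.17 dB(A).
Σ 10^(L/10) = 4.930e+07 → L_total = 10·log₁₀(4.930e+07) = 76.93 dB(A).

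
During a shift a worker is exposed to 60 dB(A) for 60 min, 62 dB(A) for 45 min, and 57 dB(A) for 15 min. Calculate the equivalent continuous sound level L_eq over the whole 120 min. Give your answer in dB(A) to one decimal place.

L_eq = 10·log₁₀[(1/T)·Σ tᵢ·10^(Lᵢ/10)] with T = 120 min.
Σ tᵢ·10^(Lᵢ/10) = 60·10^(60/10) + 45·10^(62/10) + 15·10^(57/10) = 1.388e+08.
L_eq = 10·log₁₀(1.388e+08/120) = 60.63 dB(A).

60.6 dB(A)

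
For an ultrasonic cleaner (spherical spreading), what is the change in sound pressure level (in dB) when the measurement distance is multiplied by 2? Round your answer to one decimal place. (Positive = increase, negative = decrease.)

Point-source spreading: ΔL = −20·log₁₀(r₂/r₁).
ΔL = −20·log₁₀(2) = -6.02 dB.

-6.0 dB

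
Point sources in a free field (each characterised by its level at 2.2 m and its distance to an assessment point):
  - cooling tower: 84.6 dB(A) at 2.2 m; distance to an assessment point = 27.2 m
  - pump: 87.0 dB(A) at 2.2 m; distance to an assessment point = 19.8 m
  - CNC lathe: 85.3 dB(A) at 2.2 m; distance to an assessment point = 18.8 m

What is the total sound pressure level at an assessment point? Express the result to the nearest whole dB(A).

71 dB(A)

Apply inverse-square spreading to bring every level to the receiver, then sum 10^(L/10).
cooling tower: 84.6 − 20·log₁₀(27.2/2.2) = 84.6 − 21.84 = 62.76 dB(A).
pump: 87.0 − 20·log₁₀(19.8/2.2) = 87.0 − 19.08 = 67.92 dB(A).
CNC lathe: 85.3 − 20·log₁₀(18.8/2.2) = 85.3 − 18.63 = 66.67 dB(A).
Σ 10^(L/10) = 1.271e+07 → L_total = 10·log₁₀(1.271e+07) = 71.04 dB(A).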